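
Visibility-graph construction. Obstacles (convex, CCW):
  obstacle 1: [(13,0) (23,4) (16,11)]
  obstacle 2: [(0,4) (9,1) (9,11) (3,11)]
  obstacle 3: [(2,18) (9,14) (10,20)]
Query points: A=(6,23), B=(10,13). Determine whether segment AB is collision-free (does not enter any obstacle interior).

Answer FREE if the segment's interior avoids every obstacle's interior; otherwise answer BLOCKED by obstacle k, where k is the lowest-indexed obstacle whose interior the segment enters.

BLOCKED by obstacle 3

Obstacle 1 [(13,0) (23,4) (16,11)]:
  edge (13,0)–(23,4): clear
  edge (23,4)–(16,11): clear
  edge (16,11)–(13,0): clear
  midpoint (8,18) outside
  → clear
Obstacle 2 [(0,4) (9,1) (9,11) (3,11)]:
  edge (0,4)–(9,1): clear
  edge (9,1)–(9,11): clear
  edge (9,11)–(3,11): clear
  edge (3,11)–(0,4): clear
  midpoint (8,18) outside
  → clear
Obstacle 3 [(2,18) (9,14) (10,20)]:
  edge (2,18)–(9,14): clear
  edge (9,14)–(10,20): crosses AB
  edge (10,20)–(2,18): crosses AB
  → BLOCKED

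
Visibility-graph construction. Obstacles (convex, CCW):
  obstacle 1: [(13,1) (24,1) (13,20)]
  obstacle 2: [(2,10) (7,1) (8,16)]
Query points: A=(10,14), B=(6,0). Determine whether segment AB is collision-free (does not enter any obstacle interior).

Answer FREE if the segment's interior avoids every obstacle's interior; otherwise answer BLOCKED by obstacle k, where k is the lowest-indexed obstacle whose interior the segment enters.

Obstacle 1 [(13,1) (24,1) (13,20)]:
  edge (13,1)–(24,1): clear
  edge (24,1)–(13,20): clear
  edge (13,20)–(13,1): clear
  midpoint (8,7) outside
  → clear
Obstacle 2 [(2,10) (7,1) (8,16)]:
  edge (2,10)–(7,1): crosses AB
  edge (7,1)–(8,16): crosses AB
  edge (8,16)–(2,10): clear
  → BLOCKED

BLOCKED by obstacle 2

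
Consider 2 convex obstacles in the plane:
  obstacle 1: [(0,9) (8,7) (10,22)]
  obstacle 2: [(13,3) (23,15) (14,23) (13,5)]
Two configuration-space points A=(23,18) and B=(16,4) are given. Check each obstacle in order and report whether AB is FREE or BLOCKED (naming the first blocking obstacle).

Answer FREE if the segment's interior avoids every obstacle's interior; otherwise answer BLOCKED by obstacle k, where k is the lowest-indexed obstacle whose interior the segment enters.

BLOCKED by obstacle 2

Obstacle 1 [(0,9) (8,7) (10,22)]:
  edge (0,9)–(8,7): clear
  edge (8,7)–(10,22): clear
  edge (10,22)–(0,9): clear
  midpoint (39/2,11) outside
  → clear
Obstacle 2 [(13,3) (23,15) (14,23) (13,5)]:
  edge (13,3)–(23,15): crosses AB
  edge (23,15)–(14,23): crosses AB
  edge (14,23)–(13,5): clear
  edge (13,5)–(13,3): clear
  → BLOCKED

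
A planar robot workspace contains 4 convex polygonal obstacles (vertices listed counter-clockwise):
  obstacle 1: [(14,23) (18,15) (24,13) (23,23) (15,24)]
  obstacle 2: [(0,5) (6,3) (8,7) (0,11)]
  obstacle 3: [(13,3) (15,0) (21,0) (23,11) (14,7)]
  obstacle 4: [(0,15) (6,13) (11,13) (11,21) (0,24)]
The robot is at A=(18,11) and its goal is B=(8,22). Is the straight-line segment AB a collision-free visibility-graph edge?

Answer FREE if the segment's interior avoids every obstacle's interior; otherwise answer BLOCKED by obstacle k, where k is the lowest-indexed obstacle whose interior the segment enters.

Obstacle 1 [(14,23) (18,15) (24,13) (23,23) (15,24)]:
  edge (14,23)–(18,15): clear
  edge (18,15)–(24,13): clear
  edge (24,13)–(23,23): clear
  edge (23,23)–(15,24): clear
  edge (15,24)–(14,23): clear
  midpoint (13,33/2) outside
  → clear
Obstacle 2 [(0,5) (6,3) (8,7) (0,11)]:
  edge (0,5)–(6,3): clear
  edge (6,3)–(8,7): clear
  edge (8,7)–(0,11): clear
  edge (0,11)–(0,5): clear
  midpoint (13,33/2) outside
  → clear
Obstacle 3 [(13,3) (15,0) (21,0) (23,11) (14,7)]:
  edge (13,3)–(15,0): clear
  edge (15,0)–(21,0): clear
  edge (21,0)–(23,11): clear
  edge (23,11)–(14,7): clear
  edge (14,7)–(13,3): clear
  midpoint (13,33/2) outside
  → clear
Obstacle 4 [(0,15) (6,13) (11,13) (11,21) (0,24)]:
  edge (0,15)–(6,13): clear
  edge (6,13)–(11,13): clear
  edge (11,13)–(11,21): crosses AB
  edge (11,21)–(0,24): crosses AB
  edge (0,24)–(0,15): clear
  → BLOCKED

BLOCKED by obstacle 4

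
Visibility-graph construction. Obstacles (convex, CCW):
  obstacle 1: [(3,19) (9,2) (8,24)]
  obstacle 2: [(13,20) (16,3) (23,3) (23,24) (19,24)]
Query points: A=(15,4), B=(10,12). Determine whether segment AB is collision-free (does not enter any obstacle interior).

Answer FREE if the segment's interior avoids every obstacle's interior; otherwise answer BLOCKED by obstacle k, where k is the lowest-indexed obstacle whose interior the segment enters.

FREE

Obstacle 1 [(3,19) (9,2) (8,24)]:
  edge (3,19)–(9,2): clear
  edge (9,2)–(8,24): clear
  edge (8,24)–(3,19): clear
  midpoint (25/2,8) outside
  → clear
Obstacle 2 [(13,20) (16,3) (23,3) (23,24) (19,24)]:
  edge (13,20)–(16,3): clear
  edge (16,3)–(23,3): clear
  edge (23,3)–(23,24): clear
  edge (23,24)–(19,24): clear
  edge (19,24)–(13,20): clear
  midpoint (25/2,8) outside
  → clear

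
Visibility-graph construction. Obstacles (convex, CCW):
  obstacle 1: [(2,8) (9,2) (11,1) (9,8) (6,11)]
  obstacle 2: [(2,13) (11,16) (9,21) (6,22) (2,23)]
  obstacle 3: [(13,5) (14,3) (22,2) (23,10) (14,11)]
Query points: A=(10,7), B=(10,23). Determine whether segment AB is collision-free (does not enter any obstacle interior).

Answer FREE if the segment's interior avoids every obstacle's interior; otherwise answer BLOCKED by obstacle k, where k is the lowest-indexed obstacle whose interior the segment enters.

BLOCKED by obstacle 2

Obstacle 1 [(2,8) (9,2) (11,1) (9,8) (6,11)]:
  edge (2,8)–(9,2): clear
  edge (9,2)–(11,1): clear
  edge (11,1)–(9,8): clear
  edge (9,8)–(6,11): clear
  edge (6,11)–(2,8): clear
  midpoint (10,15) outside
  → clear
Obstacle 2 [(2,13) (11,16) (9,21) (6,22) (2,23)]:
  edge (2,13)–(11,16): crosses AB
  edge (11,16)–(9,21): crosses AB
  edge (9,21)–(6,22): clear
  edge (6,22)–(2,23): clear
  edge (2,23)–(2,13): clear
  → BLOCKED
Obstacle 3 [(13,5) (14,3) (22,2) (23,10) (14,11)]:
  edge (13,5)–(14,3): clear
  edge (14,3)–(22,2): clear
  edge (22,2)–(23,10): clear
  edge (23,10)–(14,11): clear
  edge (14,11)–(13,5): clear
  midpoint (10,15) outside
  → clear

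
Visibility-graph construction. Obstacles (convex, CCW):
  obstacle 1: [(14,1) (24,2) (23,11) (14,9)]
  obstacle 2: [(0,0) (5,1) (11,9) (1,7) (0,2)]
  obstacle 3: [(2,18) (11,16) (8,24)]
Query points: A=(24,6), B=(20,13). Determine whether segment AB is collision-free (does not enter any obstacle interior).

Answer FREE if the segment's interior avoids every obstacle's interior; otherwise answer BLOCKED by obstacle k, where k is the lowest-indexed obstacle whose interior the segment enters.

Obstacle 1 [(14,1) (24,2) (23,11) (14,9)]:
  edge (14,1)–(24,2): clear
  edge (24,2)–(23,11): crosses AB
  edge (23,11)–(14,9): crosses AB
  edge (14,9)–(14,1): clear
  → BLOCKED
Obstacle 2 [(0,0) (5,1) (11,9) (1,7) (0,2)]:
  edge (0,0)–(5,1): clear
  edge (5,1)–(11,9): clear
  edge (11,9)–(1,7): clear
  edge (1,7)–(0,2): clear
  edge (0,2)–(0,0): clear
  midpoint (22,19/2) outside
  → clear
Obstacle 3 [(2,18) (11,16) (8,24)]:
  edge (2,18)–(11,16): clear
  edge (11,16)–(8,24): clear
  edge (8,24)–(2,18): clear
  midpoint (22,19/2) outside
  → clear

BLOCKED by obstacle 1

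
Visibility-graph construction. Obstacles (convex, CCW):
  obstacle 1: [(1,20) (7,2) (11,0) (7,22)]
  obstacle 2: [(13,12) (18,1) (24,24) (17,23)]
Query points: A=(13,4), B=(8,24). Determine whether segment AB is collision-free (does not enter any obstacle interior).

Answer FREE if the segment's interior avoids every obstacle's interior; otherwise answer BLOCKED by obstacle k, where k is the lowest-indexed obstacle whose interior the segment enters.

FREE

Obstacle 1 [(1,20) (7,2) (11,0) (7,22)]:
  edge (1,20)–(7,2): clear
  edge (7,2)–(11,0): clear
  edge (11,0)–(7,22): clear
  edge (7,22)–(1,20): clear
  midpoint (21/2,14) outside
  → clear
Obstacle 2 [(13,12) (18,1) (24,24) (17,23)]:
  edge (13,12)–(18,1): clear
  edge (18,1)–(24,24): clear
  edge (24,24)–(17,23): clear
  edge (17,23)–(13,12): clear
  midpoint (21/2,14) outside
  → clear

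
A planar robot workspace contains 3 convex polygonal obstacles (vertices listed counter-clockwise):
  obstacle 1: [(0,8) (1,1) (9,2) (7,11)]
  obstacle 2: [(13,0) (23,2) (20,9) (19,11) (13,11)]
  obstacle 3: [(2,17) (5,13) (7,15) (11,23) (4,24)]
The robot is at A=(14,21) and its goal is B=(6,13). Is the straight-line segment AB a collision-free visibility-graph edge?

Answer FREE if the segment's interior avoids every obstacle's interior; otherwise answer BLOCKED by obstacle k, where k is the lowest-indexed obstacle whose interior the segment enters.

Obstacle 1 [(0,8) (1,1) (9,2) (7,11)]:
  edge (0,8)–(1,1): clear
  edge (1,1)–(9,2): clear
  edge (9,2)–(7,11): clear
  edge (7,11)–(0,8): clear
  midpoint (10,17) outside
  → clear
Obstacle 2 [(13,0) (23,2) (20,9) (19,11) (13,11)]:
  edge (13,0)–(23,2): clear
  edge (23,2)–(20,9): clear
  edge (20,9)–(19,11): clear
  edge (19,11)–(13,11): clear
  edge (13,11)–(13,0): clear
  midpoint (10,17) outside
  → clear
Obstacle 3 [(2,17) (5,13) (7,15) (11,23) (4,24)]:
  edge (2,17)–(5,13): clear
  edge (5,13)–(7,15): clear
  edge (7,15)–(11,23): clear
  edge (11,23)–(4,24): clear
  edge (4,24)–(2,17): clear
  midpoint (10,17) outside
  → clear

FREE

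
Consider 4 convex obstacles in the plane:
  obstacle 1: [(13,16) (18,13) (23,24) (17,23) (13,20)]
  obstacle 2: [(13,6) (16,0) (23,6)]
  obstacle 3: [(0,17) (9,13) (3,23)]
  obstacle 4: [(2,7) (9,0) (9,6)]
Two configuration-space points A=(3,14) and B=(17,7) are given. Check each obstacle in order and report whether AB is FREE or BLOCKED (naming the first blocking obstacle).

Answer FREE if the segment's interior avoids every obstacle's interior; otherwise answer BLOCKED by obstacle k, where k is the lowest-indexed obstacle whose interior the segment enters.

FREE

Obstacle 1 [(13,16) (18,13) (23,24) (17,23) (13,20)]:
  edge (13,16)–(18,13): clear
  edge (18,13)–(23,24): clear
  edge (23,24)–(17,23): clear
  edge (17,23)–(13,20): clear
  edge (13,20)–(13,16): clear
  midpoint (10,21/2) outside
  → clear
Obstacle 2 [(13,6) (16,0) (23,6)]:
  edge (13,6)–(16,0): clear
  edge (16,0)–(23,6): clear
  edge (23,6)–(13,6): clear
  midpoint (10,21/2) outside
  → clear
Obstacle 3 [(0,17) (9,13) (3,23)]:
  edge (0,17)–(9,13): clear
  edge (9,13)–(3,23): clear
  edge (3,23)–(0,17): clear
  midpoint (10,21/2) outside
  → clear
Obstacle 4 [(2,7) (9,0) (9,6)]:
  edge (2,7)–(9,0): clear
  edge (9,0)–(9,6): clear
  edge (9,6)–(2,7): clear
  midpoint (10,21/2) outside
  → clear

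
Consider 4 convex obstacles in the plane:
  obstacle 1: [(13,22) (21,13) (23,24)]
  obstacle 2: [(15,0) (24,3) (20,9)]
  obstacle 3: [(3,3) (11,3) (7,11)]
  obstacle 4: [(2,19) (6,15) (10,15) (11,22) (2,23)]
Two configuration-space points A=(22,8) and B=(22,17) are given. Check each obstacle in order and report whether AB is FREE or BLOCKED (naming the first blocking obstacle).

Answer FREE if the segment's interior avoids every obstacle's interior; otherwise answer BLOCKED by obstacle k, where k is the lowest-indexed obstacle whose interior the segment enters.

FREE

Obstacle 1 [(13,22) (21,13) (23,24)]:
  edge (13,22)–(21,13): clear
  edge (21,13)–(23,24): clear
  edge (23,24)–(13,22): clear
  midpoint (22,25/2) outside
  → clear
Obstacle 2 [(15,0) (24,3) (20,9)]:
  edge (15,0)–(24,3): clear
  edge (24,3)–(20,9): clear
  edge (20,9)–(15,0): clear
  midpoint (22,25/2) outside
  → clear
Obstacle 3 [(3,3) (11,3) (7,11)]:
  edge (3,3)–(11,3): clear
  edge (11,3)–(7,11): clear
  edge (7,11)–(3,3): clear
  midpoint (22,25/2) outside
  → clear
Obstacle 4 [(2,19) (6,15) (10,15) (11,22) (2,23)]:
  edge (2,19)–(6,15): clear
  edge (6,15)–(10,15): clear
  edge (10,15)–(11,22): clear
  edge (11,22)–(2,23): clear
  edge (2,23)–(2,19): clear
  midpoint (22,25/2) outside
  → clear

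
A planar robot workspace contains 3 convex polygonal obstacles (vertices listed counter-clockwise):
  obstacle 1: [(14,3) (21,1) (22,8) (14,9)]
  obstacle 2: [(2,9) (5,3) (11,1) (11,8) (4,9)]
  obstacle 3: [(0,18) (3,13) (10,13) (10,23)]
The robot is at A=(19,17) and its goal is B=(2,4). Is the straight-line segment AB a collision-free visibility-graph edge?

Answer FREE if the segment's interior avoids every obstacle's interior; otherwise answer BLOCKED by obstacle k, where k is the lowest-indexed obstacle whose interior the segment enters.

Obstacle 1 [(14,3) (21,1) (22,8) (14,9)]:
  edge (14,3)–(21,1): clear
  edge (21,1)–(22,8): clear
  edge (22,8)–(14,9): clear
  edge (14,9)–(14,3): clear
  midpoint (21/2,21/2) outside
  → clear
Obstacle 2 [(2,9) (5,3) (11,1) (11,8) (4,9)]:
  edge (2,9)–(5,3): crosses AB
  edge (5,3)–(11,1): clear
  edge (11,1)–(11,8): clear
  edge (11,8)–(4,9): crosses AB
  edge (4,9)–(2,9): clear
  → BLOCKED
Obstacle 3 [(0,18) (3,13) (10,13) (10,23)]:
  edge (0,18)–(3,13): clear
  edge (3,13)–(10,13): clear
  edge (10,13)–(10,23): clear
  edge (10,23)–(0,18): clear
  midpoint (21/2,21/2) outside
  → clear

BLOCKED by obstacle 2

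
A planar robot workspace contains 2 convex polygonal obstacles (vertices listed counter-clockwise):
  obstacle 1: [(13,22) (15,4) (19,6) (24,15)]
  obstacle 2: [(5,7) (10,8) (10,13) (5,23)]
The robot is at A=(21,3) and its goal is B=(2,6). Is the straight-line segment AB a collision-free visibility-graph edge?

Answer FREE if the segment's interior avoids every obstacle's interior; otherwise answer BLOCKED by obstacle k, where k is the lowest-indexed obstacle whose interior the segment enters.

FREE

Obstacle 1 [(13,22) (15,4) (19,6) (24,15)]:
  edge (13,22)–(15,4): clear
  edge (15,4)–(19,6): clear
  edge (19,6)–(24,15): clear
  edge (24,15)–(13,22): clear
  midpoint (23/2,9/2) outside
  → clear
Obstacle 2 [(5,7) (10,8) (10,13) (5,23)]:
  edge (5,7)–(10,8): clear
  edge (10,8)–(10,13): clear
  edge (10,13)–(5,23): clear
  edge (5,23)–(5,7): clear
  midpoint (23/2,9/2) outside
  → clear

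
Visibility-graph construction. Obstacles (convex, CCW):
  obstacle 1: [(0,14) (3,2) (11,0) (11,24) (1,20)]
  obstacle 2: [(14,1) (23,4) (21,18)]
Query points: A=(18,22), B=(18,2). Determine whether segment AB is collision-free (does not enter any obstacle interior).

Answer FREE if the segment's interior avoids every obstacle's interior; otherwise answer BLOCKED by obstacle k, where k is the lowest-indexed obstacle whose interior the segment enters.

BLOCKED by obstacle 2

Obstacle 1 [(0,14) (3,2) (11,0) (11,24) (1,20)]:
  edge (0,14)–(3,2): clear
  edge (3,2)–(11,0): clear
  edge (11,0)–(11,24): clear
  edge (11,24)–(1,20): clear
  edge (1,20)–(0,14): clear
  midpoint (18,12) outside
  → clear
Obstacle 2 [(14,1) (23,4) (21,18)]:
  edge (14,1)–(23,4): crosses AB
  edge (23,4)–(21,18): clear
  edge (21,18)–(14,1): crosses AB
  → BLOCKED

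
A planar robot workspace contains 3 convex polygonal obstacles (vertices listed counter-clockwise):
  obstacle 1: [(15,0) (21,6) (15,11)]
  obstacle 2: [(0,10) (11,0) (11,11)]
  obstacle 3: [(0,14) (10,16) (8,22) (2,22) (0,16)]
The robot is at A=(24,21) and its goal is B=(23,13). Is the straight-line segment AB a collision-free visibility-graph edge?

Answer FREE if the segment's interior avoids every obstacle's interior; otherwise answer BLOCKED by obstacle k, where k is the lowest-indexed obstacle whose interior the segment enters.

FREE

Obstacle 1 [(15,0) (21,6) (15,11)]:
  edge (15,0)–(21,6): clear
  edge (21,6)–(15,11): clear
  edge (15,11)–(15,0): clear
  midpoint (47/2,17) outside
  → clear
Obstacle 2 [(0,10) (11,0) (11,11)]:
  edge (0,10)–(11,0): clear
  edge (11,0)–(11,11): clear
  edge (11,11)–(0,10): clear
  midpoint (47/2,17) outside
  → clear
Obstacle 3 [(0,14) (10,16) (8,22) (2,22) (0,16)]:
  edge (0,14)–(10,16): clear
  edge (10,16)–(8,22): clear
  edge (8,22)–(2,22): clear
  edge (2,22)–(0,16): clear
  edge (0,16)–(0,14): clear
  midpoint (47/2,17) outside
  → clear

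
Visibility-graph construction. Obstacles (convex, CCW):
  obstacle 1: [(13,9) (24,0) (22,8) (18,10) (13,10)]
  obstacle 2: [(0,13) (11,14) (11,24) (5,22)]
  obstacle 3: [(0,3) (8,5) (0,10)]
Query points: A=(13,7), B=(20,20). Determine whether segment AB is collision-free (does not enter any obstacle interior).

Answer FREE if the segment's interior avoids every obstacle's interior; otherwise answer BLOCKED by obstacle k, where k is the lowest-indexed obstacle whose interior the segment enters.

Obstacle 1 [(13,9) (24,0) (22,8) (18,10) (13,10)]:
  edge (13,9)–(24,0): crosses AB
  edge (24,0)–(22,8): clear
  edge (22,8)–(18,10): clear
  edge (18,10)–(13,10): crosses AB
  edge (13,10)–(13,9): clear
  → BLOCKED
Obstacle 2 [(0,13) (11,14) (11,24) (5,22)]:
  edge (0,13)–(11,14): clear
  edge (11,14)–(11,24): clear
  edge (11,24)–(5,22): clear
  edge (5,22)–(0,13): clear
  midpoint (33/2,27/2) outside
  → clear
Obstacle 3 [(0,3) (8,5) (0,10)]:
  edge (0,3)–(8,5): clear
  edge (8,5)–(0,10): clear
  edge (0,10)–(0,3): clear
  midpoint (33/2,27/2) outside
  → clear

BLOCKED by obstacle 1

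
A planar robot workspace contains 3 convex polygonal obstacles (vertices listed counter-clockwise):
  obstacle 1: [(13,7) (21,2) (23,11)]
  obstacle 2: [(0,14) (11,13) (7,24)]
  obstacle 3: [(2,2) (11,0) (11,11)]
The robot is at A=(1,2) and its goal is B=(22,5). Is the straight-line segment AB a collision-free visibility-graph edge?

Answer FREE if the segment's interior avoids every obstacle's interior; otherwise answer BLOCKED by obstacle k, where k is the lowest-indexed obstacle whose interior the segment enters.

Obstacle 1 [(13,7) (21,2) (23,11)]:
  edge (13,7)–(21,2): crosses AB
  edge (21,2)–(23,11): crosses AB
  edge (23,11)–(13,7): clear
  → BLOCKED
Obstacle 2 [(0,14) (11,13) (7,24)]:
  edge (0,14)–(11,13): clear
  edge (11,13)–(7,24): clear
  edge (7,24)–(0,14): clear
  midpoint (23/2,7/2) outside
  → clear
Obstacle 3 [(2,2) (11,0) (11,11)]:
  edge (2,2)–(11,0): clear
  edge (11,0)–(11,11): crosses AB
  edge (11,11)–(2,2): crosses AB
  → BLOCKED

BLOCKED by obstacle 1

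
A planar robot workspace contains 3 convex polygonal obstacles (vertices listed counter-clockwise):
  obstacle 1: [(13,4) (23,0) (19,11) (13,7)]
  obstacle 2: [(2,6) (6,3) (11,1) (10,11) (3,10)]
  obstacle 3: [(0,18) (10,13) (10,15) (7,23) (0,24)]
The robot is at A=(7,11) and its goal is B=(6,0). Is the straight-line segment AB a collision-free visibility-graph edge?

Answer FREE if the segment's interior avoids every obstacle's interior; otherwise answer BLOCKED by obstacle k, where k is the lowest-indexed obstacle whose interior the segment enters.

Obstacle 1 [(13,4) (23,0) (19,11) (13,7)]:
  edge (13,4)–(23,0): clear
  edge (23,0)–(19,11): clear
  edge (19,11)–(13,7): clear
  edge (13,7)–(13,4): clear
  midpoint (13/2,11/2) outside
  → clear
Obstacle 2 [(2,6) (6,3) (11,1) (10,11) (3,10)]:
  edge (2,6)–(6,3): clear
  edge (6,3)–(11,1): crosses AB
  edge (11,1)–(10,11): clear
  edge (10,11)–(3,10): crosses AB
  edge (3,10)–(2,6): clear
  → BLOCKED
Obstacle 3 [(0,18) (10,13) (10,15) (7,23) (0,24)]:
  edge (0,18)–(10,13): clear
  edge (10,13)–(10,15): clear
  edge (10,15)–(7,23): clear
  edge (7,23)–(0,24): clear
  edge (0,24)–(0,18): clear
  midpoint (13/2,11/2) outside
  → clear

BLOCKED by obstacle 2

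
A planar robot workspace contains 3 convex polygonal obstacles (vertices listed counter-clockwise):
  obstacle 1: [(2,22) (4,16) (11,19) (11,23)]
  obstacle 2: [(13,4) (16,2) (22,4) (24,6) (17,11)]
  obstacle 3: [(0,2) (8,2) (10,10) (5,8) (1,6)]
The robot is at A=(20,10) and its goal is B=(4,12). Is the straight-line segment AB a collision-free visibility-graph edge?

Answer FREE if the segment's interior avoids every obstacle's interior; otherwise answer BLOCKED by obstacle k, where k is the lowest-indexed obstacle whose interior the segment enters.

BLOCKED by obstacle 2

Obstacle 1 [(2,22) (4,16) (11,19) (11,23)]:
  edge (2,22)–(4,16): clear
  edge (4,16)–(11,19): clear
  edge (11,19)–(11,23): clear
  edge (11,23)–(2,22): clear
  midpoint (12,11) outside
  → clear
Obstacle 2 [(13,4) (16,2) (22,4) (24,6) (17,11)]:
  edge (13,4)–(16,2): clear
  edge (16,2)–(22,4): clear
  edge (22,4)–(24,6): clear
  edge (24,6)–(17,11): crosses AB
  edge (17,11)–(13,4): crosses AB
  → BLOCKED
Obstacle 3 [(0,2) (8,2) (10,10) (5,8) (1,6)]:
  edge (0,2)–(8,2): clear
  edge (8,2)–(10,10): clear
  edge (10,10)–(5,8): clear
  edge (5,8)–(1,6): clear
  edge (1,6)–(0,2): clear
  midpoint (12,11) outside
  → clear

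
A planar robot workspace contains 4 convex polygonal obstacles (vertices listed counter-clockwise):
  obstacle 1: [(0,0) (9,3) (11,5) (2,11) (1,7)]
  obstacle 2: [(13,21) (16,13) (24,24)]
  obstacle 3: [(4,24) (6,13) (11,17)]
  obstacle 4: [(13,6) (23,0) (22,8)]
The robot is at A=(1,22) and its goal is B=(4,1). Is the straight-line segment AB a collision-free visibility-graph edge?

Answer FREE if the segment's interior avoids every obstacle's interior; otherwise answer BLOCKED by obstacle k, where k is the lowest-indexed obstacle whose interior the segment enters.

BLOCKED by obstacle 1

Obstacle 1 [(0,0) (9,3) (11,5) (2,11) (1,7)]:
  edge (0,0)–(9,3): crosses AB
  edge (9,3)–(11,5): clear
  edge (11,5)–(2,11): crosses AB
  edge (2,11)–(1,7): clear
  edge (1,7)–(0,0): clear
  → BLOCKED
Obstacle 2 [(13,21) (16,13) (24,24)]:
  edge (13,21)–(16,13): clear
  edge (16,13)–(24,24): clear
  edge (24,24)–(13,21): clear
  midpoint (5/2,23/2) outside
  → clear
Obstacle 3 [(4,24) (6,13) (11,17)]:
  edge (4,24)–(6,13): clear
  edge (6,13)–(11,17): clear
  edge (11,17)–(4,24): clear
  midpoint (5/2,23/2) outside
  → clear
Obstacle 4 [(13,6) (23,0) (22,8)]:
  edge (13,6)–(23,0): clear
  edge (23,0)–(22,8): clear
  edge (22,8)–(13,6): clear
  midpoint (5/2,23/2) outside
  → clear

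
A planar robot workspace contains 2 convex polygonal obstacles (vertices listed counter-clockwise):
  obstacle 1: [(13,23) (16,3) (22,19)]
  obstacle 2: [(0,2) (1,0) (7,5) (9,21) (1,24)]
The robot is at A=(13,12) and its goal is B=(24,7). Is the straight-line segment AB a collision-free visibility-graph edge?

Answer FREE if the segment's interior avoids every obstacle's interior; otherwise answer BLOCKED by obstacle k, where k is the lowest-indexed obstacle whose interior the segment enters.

Obstacle 1 [(13,23) (16,3) (22,19)]:
  edge (13,23)–(16,3): crosses AB
  edge (16,3)–(22,19): crosses AB
  edge (22,19)–(13,23): clear
  → BLOCKED
Obstacle 2 [(0,2) (1,0) (7,5) (9,21) (1,24)]:
  edge (0,2)–(1,0): clear
  edge (1,0)–(7,5): clear
  edge (7,5)–(9,21): clear
  edge (9,21)–(1,24): clear
  edge (1,24)–(0,2): clear
  midpoint (37/2,19/2) outside
  → clear

BLOCKED by obstacle 1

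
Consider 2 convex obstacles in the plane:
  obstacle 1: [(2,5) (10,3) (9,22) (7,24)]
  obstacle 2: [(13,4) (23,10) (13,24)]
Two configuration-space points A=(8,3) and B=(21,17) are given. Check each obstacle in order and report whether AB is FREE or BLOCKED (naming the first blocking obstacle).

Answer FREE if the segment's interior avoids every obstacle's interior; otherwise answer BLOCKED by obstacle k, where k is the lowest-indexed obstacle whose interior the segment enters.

BLOCKED by obstacle 1

Obstacle 1 [(2,5) (10,3) (9,22) (7,24)]:
  edge (2,5)–(10,3): crosses AB
  edge (10,3)–(9,22): crosses AB
  edge (9,22)–(7,24): clear
  edge (7,24)–(2,5): clear
  → BLOCKED
Obstacle 2 [(13,4) (23,10) (13,24)]:
  edge (13,4)–(23,10): clear
  edge (23,10)–(13,24): crosses AB
  edge (13,24)–(13,4): crosses AB
  → BLOCKED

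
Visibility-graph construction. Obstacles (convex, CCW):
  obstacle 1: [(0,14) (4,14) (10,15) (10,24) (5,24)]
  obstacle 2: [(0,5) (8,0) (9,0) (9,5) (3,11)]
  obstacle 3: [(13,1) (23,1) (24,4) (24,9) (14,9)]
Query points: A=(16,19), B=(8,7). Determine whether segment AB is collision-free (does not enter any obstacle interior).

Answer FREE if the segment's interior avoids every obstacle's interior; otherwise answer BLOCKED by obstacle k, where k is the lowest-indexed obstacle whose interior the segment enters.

FREE

Obstacle 1 [(0,14) (4,14) (10,15) (10,24) (5,24)]:
  edge (0,14)–(4,14): clear
  edge (4,14)–(10,15): clear
  edge (10,15)–(10,24): clear
  edge (10,24)–(5,24): clear
  edge (5,24)–(0,14): clear
  midpoint (12,13) outside
  → clear
Obstacle 2 [(0,5) (8,0) (9,0) (9,5) (3,11)]:
  edge (0,5)–(8,0): clear
  edge (8,0)–(9,0): clear
  edge (9,0)–(9,5): clear
  edge (9,5)–(3,11): clear
  edge (3,11)–(0,5): clear
  midpoint (12,13) outside
  → clear
Obstacle 3 [(13,1) (23,1) (24,4) (24,9) (14,9)]:
  edge (13,1)–(23,1): clear
  edge (23,1)–(24,4): clear
  edge (24,4)–(24,9): clear
  edge (24,9)–(14,9): clear
  edge (14,9)–(13,1): clear
  midpoint (12,13) outside
  → clear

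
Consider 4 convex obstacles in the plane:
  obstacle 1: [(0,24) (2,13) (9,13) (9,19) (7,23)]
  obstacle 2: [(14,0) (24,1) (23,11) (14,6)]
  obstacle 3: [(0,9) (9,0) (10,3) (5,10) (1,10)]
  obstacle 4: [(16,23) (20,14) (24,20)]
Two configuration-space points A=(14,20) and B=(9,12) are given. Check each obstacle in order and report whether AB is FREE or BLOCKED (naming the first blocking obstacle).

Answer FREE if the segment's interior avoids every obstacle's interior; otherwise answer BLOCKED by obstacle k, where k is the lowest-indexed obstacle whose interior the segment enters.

Obstacle 1 [(0,24) (2,13) (9,13) (9,19) (7,23)]:
  edge (0,24)–(2,13): clear
  edge (2,13)–(9,13): clear
  edge (9,13)–(9,19): clear
  edge (9,19)–(7,23): clear
  edge (7,23)–(0,24): clear
  midpoint (23/2,16) outside
  → clear
Obstacle 2 [(14,0) (24,1) (23,11) (14,6)]:
  edge (14,0)–(24,1): clear
  edge (24,1)–(23,11): clear
  edge (23,11)–(14,6): clear
  edge (14,6)–(14,0): clear
  midpoint (23/2,16) outside
  → clear
Obstacle 3 [(0,9) (9,0) (10,3) (5,10) (1,10)]:
  edge (0,9)–(9,0): clear
  edge (9,0)–(10,3): clear
  edge (10,3)–(5,10): clear
  edge (5,10)–(1,10): clear
  edge (1,10)–(0,9): clear
  midpoint (23/2,16) outside
  → clear
Obstacle 4 [(16,23) (20,14) (24,20)]:
  edge (16,23)–(20,14): clear
  edge (20,14)–(24,20): clear
  edge (24,20)–(16,23): clear
  midpoint (23/2,16) outside
  → clear

FREE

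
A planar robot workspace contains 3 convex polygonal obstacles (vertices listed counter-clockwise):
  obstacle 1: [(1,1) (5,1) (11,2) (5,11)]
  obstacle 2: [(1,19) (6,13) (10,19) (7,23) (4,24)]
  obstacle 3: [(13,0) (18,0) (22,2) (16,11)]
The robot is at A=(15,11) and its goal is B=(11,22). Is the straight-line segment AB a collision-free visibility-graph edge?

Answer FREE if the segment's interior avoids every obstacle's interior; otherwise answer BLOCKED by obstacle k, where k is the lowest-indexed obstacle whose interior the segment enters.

FREE

Obstacle 1 [(1,1) (5,1) (11,2) (5,11)]:
  edge (1,1)–(5,1): clear
  edge (5,1)–(11,2): clear
  edge (11,2)–(5,11): clear
  edge (5,11)–(1,1): clear
  midpoint (13,33/2) outside
  → clear
Obstacle 2 [(1,19) (6,13) (10,19) (7,23) (4,24)]:
  edge (1,19)–(6,13): clear
  edge (6,13)–(10,19): clear
  edge (10,19)–(7,23): clear
  edge (7,23)–(4,24): clear
  edge (4,24)–(1,19): clear
  midpoint (13,33/2) outside
  → clear
Obstacle 3 [(13,0) (18,0) (22,2) (16,11)]:
  edge (13,0)–(18,0): clear
  edge (18,0)–(22,2): clear
  edge (22,2)–(16,11): clear
  edge (16,11)–(13,0): clear
  midpoint (13,33/2) outside
  → clear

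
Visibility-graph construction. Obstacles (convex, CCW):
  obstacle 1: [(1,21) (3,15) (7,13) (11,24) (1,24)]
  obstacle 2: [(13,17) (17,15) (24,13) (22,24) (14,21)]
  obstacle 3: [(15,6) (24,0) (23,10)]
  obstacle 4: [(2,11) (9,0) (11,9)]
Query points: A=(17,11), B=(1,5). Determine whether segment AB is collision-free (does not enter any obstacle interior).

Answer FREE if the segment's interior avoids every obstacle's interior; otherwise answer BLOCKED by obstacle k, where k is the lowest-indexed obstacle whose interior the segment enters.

Obstacle 1 [(1,21) (3,15) (7,13) (11,24) (1,24)]:
  edge (1,21)–(3,15): clear
  edge (3,15)–(7,13): clear
  edge (7,13)–(11,24): clear
  edge (11,24)–(1,24): clear
  edge (1,24)–(1,21): clear
  midpoint (9,8) outside
  → clear
Obstacle 2 [(13,17) (17,15) (24,13) (22,24) (14,21)]:
  edge (13,17)–(17,15): clear
  edge (17,15)–(24,13): clear
  edge (24,13)–(22,24): clear
  edge (22,24)–(14,21): clear
  edge (14,21)–(13,17): clear
  midpoint (9,8) outside
  → clear
Obstacle 3 [(15,6) (24,0) (23,10)]:
  edge (15,6)–(24,0): clear
  edge (24,0)–(23,10): clear
  edge (23,10)–(15,6): clear
  midpoint (9,8) outside
  → clear
Obstacle 4 [(2,11) (9,0) (11,9)]:
  edge (2,11)–(9,0): crosses AB
  edge (9,0)–(11,9): crosses AB
  edge (11,9)–(2,11): clear
  → BLOCKED

BLOCKED by obstacle 4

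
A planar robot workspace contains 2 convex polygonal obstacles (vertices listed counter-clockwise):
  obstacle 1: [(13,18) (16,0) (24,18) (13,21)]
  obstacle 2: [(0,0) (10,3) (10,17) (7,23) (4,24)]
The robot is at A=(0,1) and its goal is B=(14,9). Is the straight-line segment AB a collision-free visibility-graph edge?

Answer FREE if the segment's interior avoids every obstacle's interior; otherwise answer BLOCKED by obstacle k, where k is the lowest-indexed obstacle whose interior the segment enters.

Obstacle 1 [(13,18) (16,0) (24,18) (13,21)]:
  edge (13,18)–(16,0): clear
  edge (16,0)–(24,18): clear
  edge (24,18)–(13,21): clear
  edge (13,21)–(13,18): clear
  midpoint (7,5) outside
  → clear
Obstacle 2 [(0,0) (10,3) (10,17) (7,23) (4,24)]:
  edge (0,0)–(10,3): clear
  edge (10,3)–(10,17): crosses AB
  edge (10,17)–(7,23): clear
  edge (7,23)–(4,24): clear
  edge (4,24)–(0,0): crosses AB
  → BLOCKED

BLOCKED by obstacle 2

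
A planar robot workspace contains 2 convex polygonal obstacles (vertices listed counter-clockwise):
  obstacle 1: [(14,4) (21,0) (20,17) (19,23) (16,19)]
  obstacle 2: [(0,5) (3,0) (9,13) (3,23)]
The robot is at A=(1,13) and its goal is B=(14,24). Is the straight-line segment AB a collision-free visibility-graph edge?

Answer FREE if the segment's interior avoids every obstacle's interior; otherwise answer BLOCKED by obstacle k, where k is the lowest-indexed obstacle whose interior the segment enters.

Obstacle 1 [(14,4) (21,0) (20,17) (19,23) (16,19)]:
  edge (14,4)–(21,0): clear
  edge (21,0)–(20,17): clear
  edge (20,17)–(19,23): clear
  edge (19,23)–(16,19): clear
  edge (16,19)–(14,4): clear
  midpoint (15/2,37/2) outside
  → clear
Obstacle 2 [(0,5) (3,0) (9,13) (3,23)]:
  edge (0,5)–(3,0): clear
  edge (3,0)–(9,13): clear
  edge (9,13)–(3,23): crosses AB
  edge (3,23)–(0,5): crosses AB
  → BLOCKED

BLOCKED by obstacle 2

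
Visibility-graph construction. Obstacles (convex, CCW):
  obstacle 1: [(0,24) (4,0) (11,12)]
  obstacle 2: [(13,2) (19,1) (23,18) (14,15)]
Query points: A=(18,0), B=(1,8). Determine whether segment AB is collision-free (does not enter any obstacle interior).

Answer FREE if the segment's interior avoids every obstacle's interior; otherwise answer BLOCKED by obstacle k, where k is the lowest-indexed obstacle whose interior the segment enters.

BLOCKED by obstacle 1

Obstacle 1 [(0,24) (4,0) (11,12)]:
  edge (0,24)–(4,0): crosses AB
  edge (4,0)–(11,12): crosses AB
  edge (11,12)–(0,24): clear
  → BLOCKED
Obstacle 2 [(13,2) (19,1) (23,18) (14,15)]:
  edge (13,2)–(19,1): crosses AB
  edge (19,1)–(23,18): clear
  edge (23,18)–(14,15): clear
  edge (14,15)–(13,2): crosses AB
  → BLOCKED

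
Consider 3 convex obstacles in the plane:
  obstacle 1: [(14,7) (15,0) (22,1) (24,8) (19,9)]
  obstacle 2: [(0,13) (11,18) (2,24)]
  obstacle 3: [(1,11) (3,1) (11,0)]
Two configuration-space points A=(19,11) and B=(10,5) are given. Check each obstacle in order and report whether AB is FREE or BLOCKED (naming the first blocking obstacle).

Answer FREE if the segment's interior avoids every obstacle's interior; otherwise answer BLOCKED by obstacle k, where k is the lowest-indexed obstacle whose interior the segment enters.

FREE

Obstacle 1 [(14,7) (15,0) (22,1) (24,8) (19,9)]:
  edge (14,7)–(15,0): clear
  edge (15,0)–(22,1): clear
  edge (22,1)–(24,8): clear
  edge (24,8)–(19,9): clear
  edge (19,9)–(14,7): clear
  midpoint (29/2,8) outside
  → clear
Obstacle 2 [(0,13) (11,18) (2,24)]:
  edge (0,13)–(11,18): clear
  edge (11,18)–(2,24): clear
  edge (2,24)–(0,13): clear
  midpoint (29/2,8) outside
  → clear
Obstacle 3 [(1,11) (3,1) (11,0)]:
  edge (1,11)–(3,1): clear
  edge (3,1)–(11,0): clear
  edge (11,0)–(1,11): clear
  midpoint (29/2,8) outside
  → clear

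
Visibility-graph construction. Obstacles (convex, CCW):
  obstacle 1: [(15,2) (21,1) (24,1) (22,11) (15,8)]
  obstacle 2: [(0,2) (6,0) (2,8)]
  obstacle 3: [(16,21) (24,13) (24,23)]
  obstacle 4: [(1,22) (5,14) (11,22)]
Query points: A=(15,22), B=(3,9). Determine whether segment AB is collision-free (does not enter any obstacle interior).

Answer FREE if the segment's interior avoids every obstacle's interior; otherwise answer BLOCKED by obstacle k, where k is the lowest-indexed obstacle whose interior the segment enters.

FREE

Obstacle 1 [(15,2) (21,1) (24,1) (22,11) (15,8)]:
  edge (15,2)–(21,1): clear
  edge (21,1)–(24,1): clear
  edge (24,1)–(22,11): clear
  edge (22,11)–(15,8): clear
  edge (15,8)–(15,2): clear
  midpoint (9,31/2) outside
  → clear
Obstacle 2 [(0,2) (6,0) (2,8)]:
  edge (0,2)–(6,0): clear
  edge (6,0)–(2,8): clear
  edge (2,8)–(0,2): clear
  midpoint (9,31/2) outside
  → clear
Obstacle 3 [(16,21) (24,13) (24,23)]:
  edge (16,21)–(24,13): clear
  edge (24,13)–(24,23): clear
  edge (24,23)–(16,21): clear
  midpoint (9,31/2) outside
  → clear
Obstacle 4 [(1,22) (5,14) (11,22)]:
  edge (1,22)–(5,14): clear
  edge (5,14)–(11,22): clear
  edge (11,22)–(1,22): clear
  midpoint (9,31/2) outside
  → clear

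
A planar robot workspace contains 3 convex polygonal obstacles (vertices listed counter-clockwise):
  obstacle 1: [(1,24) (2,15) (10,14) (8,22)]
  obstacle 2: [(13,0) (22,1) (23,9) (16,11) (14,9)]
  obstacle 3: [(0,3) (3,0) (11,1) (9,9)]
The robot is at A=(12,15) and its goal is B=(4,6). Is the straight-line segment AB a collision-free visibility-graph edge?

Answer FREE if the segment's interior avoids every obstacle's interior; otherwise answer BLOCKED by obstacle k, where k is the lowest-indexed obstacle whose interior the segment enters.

FREE

Obstacle 1 [(1,24) (2,15) (10,14) (8,22)]:
  edge (1,24)–(2,15): clear
  edge (2,15)–(10,14): clear
  edge (10,14)–(8,22): clear
  edge (8,22)–(1,24): clear
  midpoint (8,21/2) outside
  → clear
Obstacle 2 [(13,0) (22,1) (23,9) (16,11) (14,9)]:
  edge (13,0)–(22,1): clear
  edge (22,1)–(23,9): clear
  edge (23,9)–(16,11): clear
  edge (16,11)–(14,9): clear
  edge (14,9)–(13,0): clear
  midpoint (8,21/2) outside
  → clear
Obstacle 3 [(0,3) (3,0) (11,1) (9,9)]:
  edge (0,3)–(3,0): clear
  edge (3,0)–(11,1): clear
  edge (11,1)–(9,9): clear
  edge (9,9)–(0,3): clear
  midpoint (8,21/2) outside
  → clear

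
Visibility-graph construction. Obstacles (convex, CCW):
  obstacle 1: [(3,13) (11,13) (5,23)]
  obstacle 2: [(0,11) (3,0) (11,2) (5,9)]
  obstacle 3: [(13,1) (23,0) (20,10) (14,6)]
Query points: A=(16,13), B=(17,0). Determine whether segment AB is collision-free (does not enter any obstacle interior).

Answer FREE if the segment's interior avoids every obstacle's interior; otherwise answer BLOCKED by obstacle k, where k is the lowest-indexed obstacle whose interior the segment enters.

BLOCKED by obstacle 3

Obstacle 1 [(3,13) (11,13) (5,23)]:
  edge (3,13)–(11,13): clear
  edge (11,13)–(5,23): clear
  edge (5,23)–(3,13): clear
  midpoint (33/2,13/2) outside
  → clear
Obstacle 2 [(0,11) (3,0) (11,2) (5,9)]:
  edge (0,11)–(3,0): clear
  edge (3,0)–(11,2): clear
  edge (11,2)–(5,9): clear
  edge (5,9)–(0,11): clear
  midpoint (33/2,13/2) outside
  → clear
Obstacle 3 [(13,1) (23,0) (20,10) (14,6)]:
  edge (13,1)–(23,0): crosses AB
  edge (23,0)–(20,10): clear
  edge (20,10)–(14,6): crosses AB
  edge (14,6)–(13,1): clear
  → BLOCKED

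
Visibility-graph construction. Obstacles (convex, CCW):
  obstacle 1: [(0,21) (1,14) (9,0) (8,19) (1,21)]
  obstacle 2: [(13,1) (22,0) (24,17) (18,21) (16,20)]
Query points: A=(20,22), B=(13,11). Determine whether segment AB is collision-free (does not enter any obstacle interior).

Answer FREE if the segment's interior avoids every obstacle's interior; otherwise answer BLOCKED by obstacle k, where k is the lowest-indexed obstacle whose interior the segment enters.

Obstacle 1 [(0,21) (1,14) (9,0) (8,19) (1,21)]:
  edge (0,21)–(1,14): clear
  edge (1,14)–(9,0): clear
  edge (9,0)–(8,19): clear
  edge (8,19)–(1,21): clear
  edge (1,21)–(0,21): clear
  midpoint (33/2,33/2) outside
  → clear
Obstacle 2 [(13,1) (22,0) (24,17) (18,21) (16,20)]:
  edge (13,1)–(22,0): clear
  edge (22,0)–(24,17): clear
  edge (24,17)–(18,21): crosses AB
  edge (18,21)–(16,20): clear
  edge (16,20)–(13,1): crosses AB
  → BLOCKED

BLOCKED by obstacle 2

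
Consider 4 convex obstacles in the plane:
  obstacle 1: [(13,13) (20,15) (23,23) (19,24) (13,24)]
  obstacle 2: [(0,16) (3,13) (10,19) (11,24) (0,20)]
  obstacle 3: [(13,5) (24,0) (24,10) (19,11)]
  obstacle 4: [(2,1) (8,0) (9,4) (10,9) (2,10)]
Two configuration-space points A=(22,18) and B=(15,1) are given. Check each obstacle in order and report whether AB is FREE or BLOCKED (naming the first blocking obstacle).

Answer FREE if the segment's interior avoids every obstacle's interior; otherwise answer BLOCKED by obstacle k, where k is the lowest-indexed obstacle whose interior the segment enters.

BLOCKED by obstacle 3

Obstacle 1 [(13,13) (20,15) (23,23) (19,24) (13,24)]:
  edge (13,13)–(20,15): clear
  edge (20,15)–(23,23): clear
  edge (23,23)–(19,24): clear
  edge (19,24)–(13,24): clear
  edge (13,24)–(13,13): clear
  midpoint (37/2,19/2) outside
  → clear
Obstacle 2 [(0,16) (3,13) (10,19) (11,24) (0,20)]:
  edge (0,16)–(3,13): clear
  edge (3,13)–(10,19): clear
  edge (10,19)–(11,24): clear
  edge (11,24)–(0,20): clear
  edge (0,20)–(0,16): clear
  midpoint (37/2,19/2) outside
  → clear
Obstacle 3 [(13,5) (24,0) (24,10) (19,11)]:
  edge (13,5)–(24,0): crosses AB
  edge (24,0)–(24,10): clear
  edge (24,10)–(19,11): crosses AB
  edge (19,11)–(13,5): clear
  → BLOCKED
Obstacle 4 [(2,1) (8,0) (9,4) (10,9) (2,10)]:
  edge (2,1)–(8,0): clear
  edge (8,0)–(9,4): clear
  edge (9,4)–(10,9): clear
  edge (10,9)–(2,10): clear
  edge (2,10)–(2,1): clear
  midpoint (37/2,19/2) outside
  → clear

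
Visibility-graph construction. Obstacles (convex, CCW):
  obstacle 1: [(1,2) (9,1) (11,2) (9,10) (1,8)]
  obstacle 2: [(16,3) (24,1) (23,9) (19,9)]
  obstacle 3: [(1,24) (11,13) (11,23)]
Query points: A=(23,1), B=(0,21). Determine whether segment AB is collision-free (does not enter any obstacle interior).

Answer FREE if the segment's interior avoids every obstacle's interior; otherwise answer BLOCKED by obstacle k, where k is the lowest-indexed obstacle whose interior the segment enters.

Obstacle 1 [(1,2) (9,1) (11,2) (9,10) (1,8)]:
  edge (1,2)–(9,1): clear
  edge (9,1)–(11,2): clear
  edge (11,2)–(9,10): clear
  edge (9,10)–(1,8): clear
  edge (1,8)–(1,2): clear
  midpoint (23/2,11) outside
  → clear
Obstacle 2 [(16,3) (24,1) (23,9) (19,9)]:
  edge (16,3)–(24,1): crosses AB
  edge (24,1)–(23,9): clear
  edge (23,9)–(19,9): clear
  edge (19,9)–(16,3): crosses AB
  → BLOCKED
Obstacle 3 [(1,24) (11,13) (11,23)]:
  edge (1,24)–(11,13): clear
  edge (11,13)–(11,23): clear
  edge (11,23)–(1,24): clear
  midpoint (23/2,11) outside
  → clear

BLOCKED by obstacle 2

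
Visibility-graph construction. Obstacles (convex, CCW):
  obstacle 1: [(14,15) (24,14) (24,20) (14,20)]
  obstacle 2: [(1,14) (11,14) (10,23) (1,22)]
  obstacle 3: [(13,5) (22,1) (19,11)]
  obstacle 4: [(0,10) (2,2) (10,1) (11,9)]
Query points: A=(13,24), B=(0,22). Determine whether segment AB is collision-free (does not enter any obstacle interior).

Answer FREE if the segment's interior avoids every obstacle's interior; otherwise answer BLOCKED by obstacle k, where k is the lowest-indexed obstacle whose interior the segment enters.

FREE

Obstacle 1 [(14,15) (24,14) (24,20) (14,20)]:
  edge (14,15)–(24,14): clear
  edge (24,14)–(24,20): clear
  edge (24,20)–(14,20): clear
  edge (14,20)–(14,15): clear
  midpoint (13/2,23) outside
  → clear
Obstacle 2 [(1,14) (11,14) (10,23) (1,22)]:
  edge (1,14)–(11,14): clear
  edge (11,14)–(10,23): clear
  edge (10,23)–(1,22): clear
  edge (1,22)–(1,14): clear
  midpoint (13/2,23) outside
  → clear
Obstacle 3 [(13,5) (22,1) (19,11)]:
  edge (13,5)–(22,1): clear
  edge (22,1)–(19,11): clear
  edge (19,11)–(13,5): clear
  midpoint (13/2,23) outside
  → clear
Obstacle 4 [(0,10) (2,2) (10,1) (11,9)]:
  edge (0,10)–(2,2): clear
  edge (2,2)–(10,1): clear
  edge (10,1)–(11,9): clear
  edge (11,9)–(0,10): clear
  midpoint (13/2,23) outside
  → clear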